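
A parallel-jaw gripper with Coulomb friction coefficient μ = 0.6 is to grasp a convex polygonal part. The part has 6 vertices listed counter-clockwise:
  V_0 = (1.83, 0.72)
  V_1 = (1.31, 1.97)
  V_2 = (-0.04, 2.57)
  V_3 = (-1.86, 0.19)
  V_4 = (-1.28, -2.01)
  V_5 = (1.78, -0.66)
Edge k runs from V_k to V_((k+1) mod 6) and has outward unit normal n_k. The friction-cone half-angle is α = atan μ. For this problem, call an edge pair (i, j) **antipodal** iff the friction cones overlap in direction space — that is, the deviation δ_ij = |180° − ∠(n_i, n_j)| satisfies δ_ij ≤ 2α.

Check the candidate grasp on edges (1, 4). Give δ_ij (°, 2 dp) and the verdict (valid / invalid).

δ = 47.77°, valid

α = atan 0.6 = 30.96°;  2α = 61.93°
edge 1: e_1 = (-1.35, +0.60);  n_1 = (+0.4061, +0.9138)
edge 4: e_4 = (+3.06, +1.35);  n_4 = (+0.4036, -0.9149)
∠(n_1, n_4) = 132.23°
δ = |180° − 132.23°| = 47.77°
47.77° ≤ 2α = 61.93°  →  valid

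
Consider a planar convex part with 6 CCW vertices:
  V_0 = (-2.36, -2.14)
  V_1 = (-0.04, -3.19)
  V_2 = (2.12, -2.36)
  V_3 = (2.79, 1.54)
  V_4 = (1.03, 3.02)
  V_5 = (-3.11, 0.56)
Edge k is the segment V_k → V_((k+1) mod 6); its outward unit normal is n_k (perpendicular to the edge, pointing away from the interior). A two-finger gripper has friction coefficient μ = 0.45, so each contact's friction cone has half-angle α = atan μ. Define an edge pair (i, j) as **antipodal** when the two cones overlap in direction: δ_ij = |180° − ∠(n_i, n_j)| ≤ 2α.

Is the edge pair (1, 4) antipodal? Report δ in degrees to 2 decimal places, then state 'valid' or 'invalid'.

α = atan 0.45 = 24.23°;  2α = 48.46°
edge 1: e_1 = (+2.16, +0.83);  n_1 = (+0.3587, -0.9335)
edge 4: e_4 = (-4.14, -2.46);  n_4 = (-0.5108, +0.8597)
∠(n_1, n_4) = 170.30°
δ = |180° − 170.30°| = 9.70°
9.70° ≤ 2α = 48.46°  →  valid

δ = 9.70°, valid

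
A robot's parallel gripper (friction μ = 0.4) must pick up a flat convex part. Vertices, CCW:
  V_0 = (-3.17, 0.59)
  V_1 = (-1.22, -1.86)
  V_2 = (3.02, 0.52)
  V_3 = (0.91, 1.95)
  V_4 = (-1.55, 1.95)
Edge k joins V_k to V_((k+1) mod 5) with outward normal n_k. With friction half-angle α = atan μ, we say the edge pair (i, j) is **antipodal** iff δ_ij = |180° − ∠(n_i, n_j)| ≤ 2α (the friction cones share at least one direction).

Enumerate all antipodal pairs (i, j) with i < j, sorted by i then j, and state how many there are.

count = 3; pairs: (0,2), (1,3), (1,4)

α = atan 0.4 = 21.80°;  2α = 43.60°
n_0 = (-0.7824, -0.6227)
n_1 = (+0.4895, -0.8720)
n_2 = (+0.5610, +0.8278)
n_3 = (+0.0000, +1.0000)
n_4 = (-0.6430, +0.7659)
  (0,1): δ = 99.21°  ·
  (0,2): δ = 17.36°  ✓
  (0,3): δ = 51.48°  ·
  (0,4): δ = 91.50°  ·
  (1,2): δ = 63.43°  ·
  (1,3): δ = 29.31°  ✓
  (1,4): δ = 10.71°  ✓
  (2,3): δ = 145.87°  ·
  (2,4): δ = 105.86°  ·
  (3,4): δ = 139.99°  ·
antipodal pairs: 3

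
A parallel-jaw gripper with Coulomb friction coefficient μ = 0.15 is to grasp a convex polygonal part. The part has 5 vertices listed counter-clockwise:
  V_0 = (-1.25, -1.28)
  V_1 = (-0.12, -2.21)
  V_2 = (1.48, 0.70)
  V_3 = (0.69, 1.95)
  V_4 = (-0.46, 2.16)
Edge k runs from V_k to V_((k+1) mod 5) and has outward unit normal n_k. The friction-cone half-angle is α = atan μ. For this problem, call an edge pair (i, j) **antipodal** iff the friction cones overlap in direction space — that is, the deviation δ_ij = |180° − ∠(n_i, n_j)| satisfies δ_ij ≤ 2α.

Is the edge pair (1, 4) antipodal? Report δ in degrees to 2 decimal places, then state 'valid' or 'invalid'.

α = atan 0.15 = 8.53°;  2α = 17.06°
edge 1: e_1 = (+1.60, +2.91);  n_1 = (+0.8763, -0.4818)
edge 4: e_4 = (-0.79, -3.44);  n_4 = (-0.9746, +0.2238)
∠(n_1, n_4) = 164.13°
δ = |180° − 164.13°| = 15.87°
15.87° ≤ 2α = 17.06°  →  valid

δ = 15.87°, valid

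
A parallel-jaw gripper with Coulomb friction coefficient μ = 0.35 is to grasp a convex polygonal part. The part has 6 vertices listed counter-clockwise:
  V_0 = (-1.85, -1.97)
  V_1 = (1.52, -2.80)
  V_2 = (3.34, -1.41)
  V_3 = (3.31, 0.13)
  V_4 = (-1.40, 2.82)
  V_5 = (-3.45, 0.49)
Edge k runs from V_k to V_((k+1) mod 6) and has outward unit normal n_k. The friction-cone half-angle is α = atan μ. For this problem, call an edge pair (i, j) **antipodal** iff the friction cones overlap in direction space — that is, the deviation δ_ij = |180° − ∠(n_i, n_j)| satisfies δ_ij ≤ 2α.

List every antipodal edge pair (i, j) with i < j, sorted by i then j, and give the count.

count = 4; pairs: (0,3), (1,4), (2,5), (3,5)

α = atan 0.35 = 19.29°;  2α = 38.58°
n_0 = (-0.2391, -0.9710)
n_1 = (+0.6070, -0.7947)
n_2 = (+0.9998, +0.0195)
n_3 = (+0.4959, +0.8684)
n_4 = (-0.7508, +0.6606)
n_5 = (-0.8383, -0.5452)
  (0,1): δ = 128.79°  ·
  (0,2): δ = 75.05°  ·
  (0,3): δ = 15.90°  ✓
  (0,4): δ = 62.49°  ·
  (0,5): δ = 136.88°  ·
  (1,2): δ = 126.25°  ·
  (1,3): δ = 67.10°  ·
  (1,4): δ = 11.29°  ✓
  (1,5): δ = 85.67°  ·
  (2,3): δ = 120.85°  ·
  (2,4): δ = 42.46°  ·
  (2,5): δ = 31.92°  ✓
  (3,4): δ = 101.61°  ·
  (3,5): δ = 27.23°  ✓
  (4,5): δ = 105.62°  ·
antipodal pairs: 4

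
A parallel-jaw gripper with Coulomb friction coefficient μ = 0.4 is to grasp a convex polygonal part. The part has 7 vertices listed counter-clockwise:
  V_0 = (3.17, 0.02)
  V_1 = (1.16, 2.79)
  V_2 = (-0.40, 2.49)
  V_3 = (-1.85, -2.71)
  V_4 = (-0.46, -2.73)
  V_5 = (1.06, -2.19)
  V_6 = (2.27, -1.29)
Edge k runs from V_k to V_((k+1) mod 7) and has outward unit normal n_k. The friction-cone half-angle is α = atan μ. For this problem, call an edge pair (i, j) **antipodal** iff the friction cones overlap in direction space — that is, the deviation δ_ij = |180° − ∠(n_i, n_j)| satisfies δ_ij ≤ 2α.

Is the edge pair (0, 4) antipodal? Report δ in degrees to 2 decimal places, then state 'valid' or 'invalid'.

δ = 73.59°, invalid

α = atan 0.4 = 21.80°;  2α = 43.60°
edge 0: e_0 = (-2.01, +2.77);  n_0 = (+0.8094, +0.5873)
edge 4: e_4 = (+1.52, +0.54);  n_4 = (+0.3348, -0.9423)
∠(n_0, n_4) = 106.41°
δ = |180° − 106.41°| = 73.59°
73.59° > 2α = 43.60°  →  invalid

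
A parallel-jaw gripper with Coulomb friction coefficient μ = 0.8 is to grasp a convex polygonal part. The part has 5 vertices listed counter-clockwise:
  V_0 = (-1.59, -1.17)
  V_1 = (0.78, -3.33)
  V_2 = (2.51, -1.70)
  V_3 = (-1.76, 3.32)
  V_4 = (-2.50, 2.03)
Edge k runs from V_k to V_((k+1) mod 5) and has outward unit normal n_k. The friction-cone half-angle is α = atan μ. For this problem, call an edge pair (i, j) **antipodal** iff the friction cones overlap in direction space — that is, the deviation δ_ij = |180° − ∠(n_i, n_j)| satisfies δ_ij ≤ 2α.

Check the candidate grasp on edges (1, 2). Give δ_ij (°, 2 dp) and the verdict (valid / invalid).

δ = 92.91°, invalid

α = atan 0.8 = 38.66°;  2α = 77.32°
edge 1: e_1 = (+1.73, +1.63);  n_1 = (+0.6858, -0.7278)
edge 2: e_2 = (-4.27, +5.02);  n_2 = (+0.7617, +0.6479)
∠(n_1, n_2) = 87.09°
δ = |180° − 87.09°| = 92.91°
92.91° > 2α = 77.32°  →  invalid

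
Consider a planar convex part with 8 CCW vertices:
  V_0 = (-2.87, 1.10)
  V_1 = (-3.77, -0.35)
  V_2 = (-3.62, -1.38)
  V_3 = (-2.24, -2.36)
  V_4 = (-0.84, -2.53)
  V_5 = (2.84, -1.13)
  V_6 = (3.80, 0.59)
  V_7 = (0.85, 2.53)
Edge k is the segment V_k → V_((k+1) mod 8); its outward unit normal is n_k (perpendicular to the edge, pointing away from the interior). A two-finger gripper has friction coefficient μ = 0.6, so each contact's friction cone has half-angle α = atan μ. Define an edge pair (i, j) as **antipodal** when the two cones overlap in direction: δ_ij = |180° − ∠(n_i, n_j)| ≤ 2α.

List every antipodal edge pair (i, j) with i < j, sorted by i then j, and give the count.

count = 11; pairs: (0,4), (0,5), (1,5), (1,6), (2,6), (2,7), (3,6), (3,7), (4,6), (4,7), (5,7)

α = atan 0.6 = 30.96°;  2α = 61.93°
n_0 = (-0.8496, +0.5274)
n_1 = (-0.9896, -0.1441)
n_2 = (-0.5790, -0.8153)
n_3 = (-0.1205, -0.9927)
n_4 = (+0.3556, -0.9346)
n_5 = (+0.8732, -0.4874)
n_6 = (+0.5495, +0.8355)
n_7 = (-0.3588, +0.9334)
  (0,1): δ = 139.89°  ·
  (0,2): δ = 93.55°  ·
  (0,3): δ = 65.10°  ·
  (0,4): δ = 37.34°  ✓
  (0,5): δ = 2.66°  ✓
  (0,6): δ = 88.50°  ·
  (0,7): δ = 142.85°  ·
  (1,2): δ = 133.67°  ·
  (1,3): δ = 105.21°  ·
  (1,4): δ = 77.46°  ·
  (1,5): δ = 37.45°  ✓
  (1,6): δ = 48.38°  ✓
  (1,7): δ = 102.74°  ·
  (2,3): δ = 151.54°  ·
  (2,4): δ = 123.79°  ·
  (2,5): δ = 83.79°  ·
  (2,6): δ = 2.05°  ✓
  (2,7): δ = 56.41°  ✓
  (3,4): δ = 152.25°  ·
  (3,5): δ = 112.24°  ·
  (3,6): δ = 26.41°  ✓
  (3,7): δ = 27.95°  ✓
  (4,5): δ = 140.00°  ·
  (4,6): δ = 54.16°  ✓
  (4,7): δ = 0.20°  ✓
  (5,6): δ = 94.16°  ·
  (5,7): δ = 39.81°  ✓
  (6,7): δ = 125.64°  ·
antipodal pairs: 11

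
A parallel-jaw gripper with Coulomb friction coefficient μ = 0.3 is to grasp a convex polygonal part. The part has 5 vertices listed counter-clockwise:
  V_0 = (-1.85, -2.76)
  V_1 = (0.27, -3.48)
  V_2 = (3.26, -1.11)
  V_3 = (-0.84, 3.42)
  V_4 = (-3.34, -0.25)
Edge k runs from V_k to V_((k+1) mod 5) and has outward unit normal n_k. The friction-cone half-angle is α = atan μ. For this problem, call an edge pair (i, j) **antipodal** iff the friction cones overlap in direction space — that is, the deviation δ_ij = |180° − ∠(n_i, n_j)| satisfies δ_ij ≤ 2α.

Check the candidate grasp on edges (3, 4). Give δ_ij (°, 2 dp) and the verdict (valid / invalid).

δ = 115.04°, invalid

α = atan 0.3 = 16.70°;  2α = 33.40°
edge 3: e_3 = (-2.50, -3.67);  n_3 = (-0.8265, +0.5630)
edge 4: e_4 = (+1.49, -2.51);  n_4 = (-0.8599, -0.5105)
∠(n_3, n_4) = 64.96°
δ = |180° − 64.96°| = 115.04°
115.04° > 2α = 33.40°  →  invalid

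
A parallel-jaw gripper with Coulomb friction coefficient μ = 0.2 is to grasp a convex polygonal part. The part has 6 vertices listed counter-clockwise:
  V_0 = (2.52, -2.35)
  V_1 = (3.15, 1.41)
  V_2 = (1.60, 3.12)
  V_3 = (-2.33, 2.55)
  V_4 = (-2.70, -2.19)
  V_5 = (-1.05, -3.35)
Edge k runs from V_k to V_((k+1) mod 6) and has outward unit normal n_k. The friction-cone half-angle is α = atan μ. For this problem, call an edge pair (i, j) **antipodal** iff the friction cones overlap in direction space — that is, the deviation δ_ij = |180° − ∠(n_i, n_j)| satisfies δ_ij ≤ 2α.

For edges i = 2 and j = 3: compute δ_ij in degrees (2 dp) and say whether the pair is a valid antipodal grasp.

δ = 102.72°, invalid

α = atan 0.2 = 11.31°;  2α = 22.62°
edge 2: e_2 = (-3.93, -0.57);  n_2 = (-0.1435, +0.9896)
edge 3: e_3 = (-0.37, -4.74);  n_3 = (-0.9970, +0.0778)
∠(n_2, n_3) = 77.28°
δ = |180° − 77.28°| = 102.72°
102.72° > 2α = 22.62°  →  invalid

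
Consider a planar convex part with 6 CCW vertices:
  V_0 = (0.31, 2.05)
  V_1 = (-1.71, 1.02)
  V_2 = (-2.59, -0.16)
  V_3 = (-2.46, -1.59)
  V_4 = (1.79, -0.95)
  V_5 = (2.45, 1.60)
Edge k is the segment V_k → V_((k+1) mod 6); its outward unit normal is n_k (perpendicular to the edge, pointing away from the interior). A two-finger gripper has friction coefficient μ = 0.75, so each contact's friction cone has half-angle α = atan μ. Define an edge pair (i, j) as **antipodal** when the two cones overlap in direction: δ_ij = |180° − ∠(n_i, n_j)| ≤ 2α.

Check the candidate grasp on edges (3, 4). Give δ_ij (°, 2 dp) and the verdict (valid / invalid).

α = atan 0.75 = 36.87°;  2α = 73.74°
edge 3: e_3 = (+4.25, +0.64);  n_3 = (+0.1489, -0.9889)
edge 4: e_4 = (+0.66, +2.55);  n_4 = (+0.9681, -0.2506)
∠(n_3, n_4) = 66.93°
δ = |180° − 66.93°| = 113.07°
113.07° > 2α = 73.74°  →  invalid

δ = 113.07°, invalid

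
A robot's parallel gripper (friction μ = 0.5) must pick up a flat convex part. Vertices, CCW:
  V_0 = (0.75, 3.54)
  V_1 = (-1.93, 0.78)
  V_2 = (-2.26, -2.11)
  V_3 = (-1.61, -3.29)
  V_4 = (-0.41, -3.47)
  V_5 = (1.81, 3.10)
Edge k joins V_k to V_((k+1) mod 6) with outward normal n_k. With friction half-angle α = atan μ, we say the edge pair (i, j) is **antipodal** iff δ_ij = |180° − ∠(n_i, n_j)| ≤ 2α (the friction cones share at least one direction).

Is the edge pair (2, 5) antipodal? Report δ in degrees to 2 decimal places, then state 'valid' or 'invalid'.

δ = 38.61°, valid

α = atan 0.5 = 26.57°;  2α = 53.13°
edge 2: e_2 = (+0.65, -1.18);  n_2 = (-0.8759, -0.4825)
edge 5: e_5 = (-1.06, +0.44);  n_5 = (+0.3834, +0.9236)
∠(n_2, n_5) = 141.39°
δ = |180° − 141.39°| = 38.61°
38.61° ≤ 2α = 53.13°  →  valid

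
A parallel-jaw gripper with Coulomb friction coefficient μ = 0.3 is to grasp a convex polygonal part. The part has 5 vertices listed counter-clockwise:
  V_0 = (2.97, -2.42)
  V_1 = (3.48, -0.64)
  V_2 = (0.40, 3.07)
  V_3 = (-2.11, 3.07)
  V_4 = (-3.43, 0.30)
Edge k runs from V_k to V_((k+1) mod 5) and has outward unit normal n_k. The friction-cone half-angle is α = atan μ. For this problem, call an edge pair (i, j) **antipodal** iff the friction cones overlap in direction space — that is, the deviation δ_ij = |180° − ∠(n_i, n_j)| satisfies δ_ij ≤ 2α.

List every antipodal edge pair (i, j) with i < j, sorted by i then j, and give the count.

count = 3; pairs: (0,3), (1,4), (2,4)

α = atan 0.3 = 16.70°;  2α = 33.40°
n_0 = (+0.9613, -0.2754)
n_1 = (+0.7694, +0.6388)
n_2 = (+0.0000, +1.0000)
n_3 = (-0.9027, +0.4302)
n_4 = (-0.3911, -0.9203)
  (0,1): δ = 124.31°  ·
  (0,2): δ = 74.01°  ·
  (0,3): δ = 9.49°  ✓
  (0,4): δ = 82.96°  ·
  (1,2): δ = 129.70°  ·
  (1,3): δ = 65.18°  ·
  (1,4): δ = 27.28°  ✓
  (2,3): δ = 115.48°  ·
  (2,4): δ = 23.03°  ✓
  (3,4): δ = 87.55°  ·
antipodal pairs: 3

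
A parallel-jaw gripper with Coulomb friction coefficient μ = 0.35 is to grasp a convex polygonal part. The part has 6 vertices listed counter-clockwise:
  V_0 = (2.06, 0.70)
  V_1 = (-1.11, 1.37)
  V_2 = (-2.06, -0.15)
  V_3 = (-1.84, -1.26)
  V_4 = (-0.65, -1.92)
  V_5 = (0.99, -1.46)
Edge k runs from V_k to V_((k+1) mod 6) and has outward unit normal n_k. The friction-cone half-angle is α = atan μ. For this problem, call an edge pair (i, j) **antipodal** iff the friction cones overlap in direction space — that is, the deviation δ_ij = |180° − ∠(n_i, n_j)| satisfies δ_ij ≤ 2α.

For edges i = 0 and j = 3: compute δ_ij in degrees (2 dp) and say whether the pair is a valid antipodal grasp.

δ = 17.08°, valid

α = atan 0.35 = 19.29°;  2α = 38.58°
edge 0: e_0 = (-3.17, +0.67);  n_0 = (+0.2068, +0.9784)
edge 3: e_3 = (+1.19, -0.66);  n_3 = (-0.4850, -0.8745)
∠(n_0, n_3) = 162.92°
δ = |180° − 162.92°| = 17.08°
17.08° ≤ 2α = 38.58°  →  valid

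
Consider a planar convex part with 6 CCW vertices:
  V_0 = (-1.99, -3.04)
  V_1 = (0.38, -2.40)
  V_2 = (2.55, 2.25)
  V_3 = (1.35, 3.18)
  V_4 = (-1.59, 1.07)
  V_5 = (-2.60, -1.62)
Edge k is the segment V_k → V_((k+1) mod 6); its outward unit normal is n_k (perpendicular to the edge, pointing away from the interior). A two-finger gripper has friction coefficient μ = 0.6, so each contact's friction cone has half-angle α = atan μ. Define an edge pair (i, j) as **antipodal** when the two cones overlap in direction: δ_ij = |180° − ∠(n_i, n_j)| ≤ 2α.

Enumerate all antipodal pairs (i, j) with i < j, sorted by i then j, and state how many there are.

α = atan 0.6 = 30.96°;  2α = 61.93°
n_0 = (+0.2607, -0.9654)
n_1 = (+0.9062, -0.4229)
n_2 = (+0.6126, +0.7904)
n_3 = (-0.5831, +0.8124)
n_4 = (-0.9362, +0.3515)
n_5 = (-0.9188, -0.3947)
  (0,1): δ = 130.13°  ·
  (0,2): δ = 52.89°  ✓
  (0,3): δ = 20.55°  ✓
  (0,4): δ = 54.31°  ✓
  (0,5): δ = 98.14°  ·
  (1,2): δ = 102.76°  ·
  (1,3): δ = 29.32°  ✓
  (1,4): δ = 4.44°  ✓
  (1,5): δ = 48.26°  ✓
  (2,3): δ = 106.56°  ·
  (2,4): δ = 72.80°  ·
  (2,5): δ = 28.98°  ✓
  (3,4): δ = 146.25°  ·
  (3,5): δ = 102.42°  ·
  (4,5): δ = 136.17°  ·
antipodal pairs: 7

count = 7; pairs: (0,2), (0,3), (0,4), (1,3), (1,4), (1,5), (2,5)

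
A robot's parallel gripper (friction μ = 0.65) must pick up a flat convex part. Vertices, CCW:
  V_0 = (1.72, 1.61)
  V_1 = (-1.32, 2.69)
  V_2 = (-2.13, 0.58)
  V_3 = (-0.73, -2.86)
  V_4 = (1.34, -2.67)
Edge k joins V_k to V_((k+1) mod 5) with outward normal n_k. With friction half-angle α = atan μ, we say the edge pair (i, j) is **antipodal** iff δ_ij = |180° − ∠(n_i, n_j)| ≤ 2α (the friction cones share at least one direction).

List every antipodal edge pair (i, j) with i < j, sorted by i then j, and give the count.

count = 5; pairs: (0,2), (0,3), (1,3), (1,4), (2,4)

α = atan 0.65 = 33.02°;  2α = 66.05°
n_0 = (+0.3348, +0.9423)
n_1 = (-0.9336, +0.3584)
n_2 = (-0.9262, -0.3770)
n_3 = (+0.0914, -0.9958)
n_4 = (+0.9961, -0.0884)
  (0,1): δ = 91.44°  ·
  (0,2): δ = 48.30°  ✓
  (0,3): δ = 24.80°  ✓
  (0,4): δ = 104.48°  ·
  (1,2): δ = 136.85°  ·
  (1,3): δ = 63.75°  ✓
  (1,4): δ = 15.93°  ✓
  (2,3): δ = 106.90°  ·
  (2,4): δ = 27.22°  ✓
  (3,4): δ = 100.32°  ·
antipodal pairs: 5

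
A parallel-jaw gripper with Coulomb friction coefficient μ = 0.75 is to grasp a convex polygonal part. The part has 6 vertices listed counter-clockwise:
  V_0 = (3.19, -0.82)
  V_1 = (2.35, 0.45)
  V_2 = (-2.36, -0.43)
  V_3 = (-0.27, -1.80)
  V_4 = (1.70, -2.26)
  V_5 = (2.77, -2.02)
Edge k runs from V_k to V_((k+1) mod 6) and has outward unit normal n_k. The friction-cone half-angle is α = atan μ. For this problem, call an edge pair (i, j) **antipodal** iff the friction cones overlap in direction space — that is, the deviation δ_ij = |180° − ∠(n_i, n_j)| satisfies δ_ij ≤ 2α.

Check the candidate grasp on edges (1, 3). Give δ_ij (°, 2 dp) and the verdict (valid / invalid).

δ = 23.73°, valid

α = atan 0.75 = 36.87°;  2α = 73.74°
edge 1: e_1 = (-4.71, -0.88);  n_1 = (-0.1837, +0.9830)
edge 3: e_3 = (+1.97, -0.46);  n_3 = (-0.2274, -0.9738)
∠(n_1, n_3) = 156.27°
δ = |180° − 156.27°| = 23.73°
23.73° ≤ 2α = 73.74°  →  valid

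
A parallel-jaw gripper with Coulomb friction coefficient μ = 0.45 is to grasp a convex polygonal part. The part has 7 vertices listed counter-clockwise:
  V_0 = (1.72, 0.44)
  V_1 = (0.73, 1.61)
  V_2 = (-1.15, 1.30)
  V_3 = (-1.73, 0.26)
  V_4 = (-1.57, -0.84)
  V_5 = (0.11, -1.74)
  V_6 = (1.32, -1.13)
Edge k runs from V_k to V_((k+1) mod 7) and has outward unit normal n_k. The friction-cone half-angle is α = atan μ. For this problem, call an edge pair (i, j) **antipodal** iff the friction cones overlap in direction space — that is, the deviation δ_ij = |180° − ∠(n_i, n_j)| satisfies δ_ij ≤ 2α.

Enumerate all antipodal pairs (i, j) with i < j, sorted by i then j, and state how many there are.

α = atan 0.45 = 24.23°;  2α = 48.46°
n_0 = (+0.7634, +0.6459)
n_1 = (-0.1627, +0.9867)
n_2 = (-0.8734, +0.4871)
n_3 = (-0.9896, -0.1439)
n_4 = (-0.4722, -0.8815)
n_5 = (+0.4502, -0.8929)
n_6 = (+0.9690, -0.2469)
  (0,1): δ = 120.87°  ·
  (0,2): δ = 69.38°  ·
  (0,3): δ = 31.96°  ✓
  (0,4): δ = 21.59°  ✓
  (0,5): δ = 76.52°  ·
  (0,6): δ = 125.47°  ·
  (1,2): δ = 128.51°  ·
  (1,3): δ = 91.09°  ·
  (1,4): δ = 37.54°  ✓
  (1,5): δ = 17.39°  ✓
  (1,6): δ = 66.34°  ·
  (2,3): δ = 142.58°  ·
  (2,4): δ = 89.03°  ·
  (2,5): δ = 34.10°  ✓
  (2,6): δ = 14.85°  ✓
  (3,4): δ = 126.45°  ·
  (3,5): δ = 71.52°  ·
  (3,6): δ = 22.57°  ✓
  (4,5): δ = 125.07°  ·
  (4,6): δ = 76.11°  ·
  (5,6): δ = 131.05°  ·
antipodal pairs: 7

count = 7; pairs: (0,3), (0,4), (1,4), (1,5), (2,5), (2,6), (3,6)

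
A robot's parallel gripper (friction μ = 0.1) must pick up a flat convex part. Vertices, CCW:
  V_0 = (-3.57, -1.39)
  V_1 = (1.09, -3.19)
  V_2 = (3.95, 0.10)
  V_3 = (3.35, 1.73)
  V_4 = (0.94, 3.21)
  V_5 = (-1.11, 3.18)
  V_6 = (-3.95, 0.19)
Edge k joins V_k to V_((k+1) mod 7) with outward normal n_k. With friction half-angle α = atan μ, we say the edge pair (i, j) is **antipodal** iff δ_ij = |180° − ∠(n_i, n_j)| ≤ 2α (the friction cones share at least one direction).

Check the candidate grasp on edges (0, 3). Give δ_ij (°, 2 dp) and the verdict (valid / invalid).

α = atan 0.1 = 5.71°;  2α = 11.42°
edge 0: e_0 = (+4.66, -1.80);  n_0 = (-0.3603, -0.9328)
edge 3: e_3 = (-2.41, +1.48);  n_3 = (+0.5233, +0.8521)
∠(n_0, n_3) = 169.57°
δ = |180° − 169.57°| = 10.43°
10.43° ≤ 2α = 11.42°  →  valid

δ = 10.43°, valid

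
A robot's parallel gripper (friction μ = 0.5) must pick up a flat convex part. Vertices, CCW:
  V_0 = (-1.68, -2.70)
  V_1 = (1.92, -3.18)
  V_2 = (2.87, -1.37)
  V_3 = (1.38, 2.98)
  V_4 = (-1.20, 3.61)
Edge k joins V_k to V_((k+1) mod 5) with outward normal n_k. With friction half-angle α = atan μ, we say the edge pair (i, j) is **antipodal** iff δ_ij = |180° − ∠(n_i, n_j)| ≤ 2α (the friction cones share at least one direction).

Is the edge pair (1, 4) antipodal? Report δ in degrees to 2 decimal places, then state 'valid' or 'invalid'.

δ = 23.34°, valid

α = atan 0.5 = 26.57°;  2α = 53.13°
edge 1: e_1 = (+0.95, +1.81);  n_1 = (+0.8854, -0.4647)
edge 4: e_4 = (-0.48, -6.31);  n_4 = (-0.9971, +0.0759)
∠(n_1, n_4) = 156.66°
δ = |180° − 156.66°| = 23.34°
23.34° ≤ 2α = 53.13°  →  valid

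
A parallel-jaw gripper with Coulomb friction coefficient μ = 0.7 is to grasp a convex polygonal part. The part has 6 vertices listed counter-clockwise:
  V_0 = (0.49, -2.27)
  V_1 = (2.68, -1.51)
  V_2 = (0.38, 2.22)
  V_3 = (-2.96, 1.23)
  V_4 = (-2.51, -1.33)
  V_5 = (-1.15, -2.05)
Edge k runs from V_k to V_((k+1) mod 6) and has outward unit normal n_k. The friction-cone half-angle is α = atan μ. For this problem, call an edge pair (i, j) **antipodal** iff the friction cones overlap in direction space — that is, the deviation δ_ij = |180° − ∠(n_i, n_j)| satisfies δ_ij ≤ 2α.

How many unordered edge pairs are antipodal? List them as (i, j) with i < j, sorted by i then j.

count = 6; pairs: (0,2), (1,3), (1,4), (1,5), (2,4), (2,5)

α = atan 0.7 = 34.99°;  2α = 69.98°
n_0 = (+0.3279, -0.9447)
n_1 = (+0.8512, +0.5249)
n_2 = (-0.2842, +0.9588)
n_3 = (-0.9849, -0.1731)
n_4 = (-0.4679, -0.8838)
n_5 = (-0.1330, -0.9911)
  (0,1): δ = 77.48°  ·
  (0,2): δ = 2.63°  ✓
  (0,3): δ = 80.83°  ·
  (0,4): δ = 132.96°  ·
  (0,5): δ = 153.22°  ·
  (1,2): δ = 105.15°  ·
  (1,3): δ = 21.69°  ✓
  (1,4): δ = 30.44°  ✓
  (1,5): δ = 50.70°  ✓
  (2,3): δ = 96.54°  ·
  (2,4): δ = 44.41°  ✓
  (2,5): δ = 24.15°  ✓
  (3,4): δ = 127.87°  ·
  (3,5): δ = 107.61°  ·
  (4,5): δ = 159.74°  ·
antipodal pairs: 6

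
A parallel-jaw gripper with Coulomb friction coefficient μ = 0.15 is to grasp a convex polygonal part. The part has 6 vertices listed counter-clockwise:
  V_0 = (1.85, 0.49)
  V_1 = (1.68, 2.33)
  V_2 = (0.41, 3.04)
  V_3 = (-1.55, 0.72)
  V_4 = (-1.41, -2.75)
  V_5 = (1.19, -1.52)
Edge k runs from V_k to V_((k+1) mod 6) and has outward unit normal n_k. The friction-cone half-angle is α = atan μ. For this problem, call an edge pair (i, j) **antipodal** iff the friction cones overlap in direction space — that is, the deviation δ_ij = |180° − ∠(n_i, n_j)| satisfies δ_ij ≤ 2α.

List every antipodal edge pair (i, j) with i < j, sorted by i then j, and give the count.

count = 1; pairs: (0,3)

α = atan 0.15 = 8.53°;  2α = 17.06°
n_0 = (+0.9958, +0.0920)
n_1 = (+0.4880, +0.8729)
n_2 = (-0.7639, +0.6454)
n_3 = (-0.9992, -0.0403)
n_4 = (+0.4276, -0.9040)
n_5 = (+0.9501, -0.3120)
  (0,1): δ = 124.49°  ·
  (0,2): δ = 45.47°  ·
  (0,3): δ = 2.97°  ✓
  (0,4): δ = 110.04°  ·
  (0,5): δ = 156.54°  ·
  (1,2): δ = 100.98°  ·
  (1,3): δ = 58.48°  ·
  (1,4): δ = 54.53°  ·
  (1,5): δ = 101.03°  ·
  (2,3): δ = 137.50°  ·
  (2,4): δ = 24.49°  ·
  (2,5): δ = 22.01°  ·
  (3,4): δ = 66.99°  ·
  (3,5): δ = 20.49°  ·
  (4,5): δ = 133.50°  ·
antipodal pairs: 1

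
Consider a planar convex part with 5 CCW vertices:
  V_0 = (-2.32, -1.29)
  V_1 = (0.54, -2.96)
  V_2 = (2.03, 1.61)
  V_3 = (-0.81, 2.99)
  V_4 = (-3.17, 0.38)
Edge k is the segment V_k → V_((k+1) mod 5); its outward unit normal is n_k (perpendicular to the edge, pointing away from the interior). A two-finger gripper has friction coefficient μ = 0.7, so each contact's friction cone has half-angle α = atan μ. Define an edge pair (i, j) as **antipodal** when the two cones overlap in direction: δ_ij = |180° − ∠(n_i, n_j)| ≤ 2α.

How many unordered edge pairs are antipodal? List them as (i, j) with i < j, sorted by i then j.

α = atan 0.7 = 34.99°;  2α = 69.98°
n_0 = (-0.5042, -0.8636)
n_1 = (+0.9507, -0.3100)
n_2 = (+0.4371, +0.8994)
n_3 = (-0.7417, +0.6707)
n_4 = (-0.8912, -0.4536)
  (0,1): δ = 77.78°  ·
  (0,2): δ = 4.37°  ✓
  (0,3): δ = 78.16°  ·
  (0,4): δ = 147.26°  ·
  (1,2): δ = 97.86°  ·
  (1,3): δ = 24.06°  ✓
  (1,4): δ = 45.03°  ✓
  (2,3): δ = 106.20°  ·
  (2,4): δ = 37.11°  ✓
  (3,4): δ = 110.90°  ·
antipodal pairs: 4

count = 4; pairs: (0,2), (1,3), (1,4), (2,4)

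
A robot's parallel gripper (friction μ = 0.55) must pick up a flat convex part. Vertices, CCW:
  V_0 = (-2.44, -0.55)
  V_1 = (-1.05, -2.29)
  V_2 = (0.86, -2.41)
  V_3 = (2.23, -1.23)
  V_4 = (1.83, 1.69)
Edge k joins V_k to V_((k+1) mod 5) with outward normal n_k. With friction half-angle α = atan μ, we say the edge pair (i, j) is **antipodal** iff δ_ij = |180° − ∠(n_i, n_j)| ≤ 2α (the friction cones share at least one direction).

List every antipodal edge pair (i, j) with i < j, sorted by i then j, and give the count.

count = 3; pairs: (0,3), (1,4), (2,4)

α = atan 0.55 = 28.81°;  2α = 57.62°
n_0 = (-0.7813, -0.6241)
n_1 = (-0.0627, -0.9980)
n_2 = (+0.6526, -0.7577)
n_3 = (+0.9907, +0.1357)
n_4 = (-0.4645, +0.8855)
  (0,1): δ = 132.21°  ·
  (0,2): δ = 87.88°  ·
  (0,3): δ = 30.82°  ✓
  (0,4): δ = 79.06°  ·
  (1,2): δ = 135.67°  ·
  (1,3): δ = 78.60°  ·
  (1,4): δ = 31.28°  ✓
  (2,3): δ = 122.94°  ·
  (2,4): δ = 13.06°  ✓
  (3,4): δ = 70.12°  ·
antipodal pairs: 3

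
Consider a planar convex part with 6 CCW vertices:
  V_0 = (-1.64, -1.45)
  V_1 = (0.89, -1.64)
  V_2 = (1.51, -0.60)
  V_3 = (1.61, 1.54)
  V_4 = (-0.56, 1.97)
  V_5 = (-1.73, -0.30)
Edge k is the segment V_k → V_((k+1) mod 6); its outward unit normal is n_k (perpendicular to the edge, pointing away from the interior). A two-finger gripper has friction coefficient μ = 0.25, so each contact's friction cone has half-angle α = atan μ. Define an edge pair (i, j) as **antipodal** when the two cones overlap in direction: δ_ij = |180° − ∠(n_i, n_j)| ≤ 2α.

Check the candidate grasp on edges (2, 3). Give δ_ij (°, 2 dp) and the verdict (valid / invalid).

δ = 98.53°, invalid

α = atan 0.25 = 14.04°;  2α = 28.07°
edge 2: e_2 = (+0.10, +2.14);  n_2 = (+0.9989, -0.0467)
edge 3: e_3 = (-2.17, +0.43);  n_3 = (+0.1944, +0.9809)
∠(n_2, n_3) = 81.47°
δ = |180° − 81.47°| = 98.53°
98.53° > 2α = 28.07°  →  invalid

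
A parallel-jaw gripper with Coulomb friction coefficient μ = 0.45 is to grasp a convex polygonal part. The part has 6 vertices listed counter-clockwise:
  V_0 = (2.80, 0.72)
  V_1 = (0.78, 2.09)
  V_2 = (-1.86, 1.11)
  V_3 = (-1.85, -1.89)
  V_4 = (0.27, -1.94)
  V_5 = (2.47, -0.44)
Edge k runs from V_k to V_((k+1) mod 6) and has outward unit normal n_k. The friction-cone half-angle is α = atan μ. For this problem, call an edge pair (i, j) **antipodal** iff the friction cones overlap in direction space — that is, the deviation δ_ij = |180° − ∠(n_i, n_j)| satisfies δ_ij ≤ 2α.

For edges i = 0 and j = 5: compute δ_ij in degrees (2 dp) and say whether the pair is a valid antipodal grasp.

δ = 108.27°, invalid

α = atan 0.45 = 24.23°;  2α = 48.46°
edge 0: e_0 = (-2.02, +1.37);  n_0 = (+0.5613, +0.8276)
edge 5: e_5 = (+0.33, +1.16);  n_5 = (+0.9618, -0.2736)
∠(n_0, n_5) = 71.73°
δ = |180° − 71.73°| = 108.27°
108.27° > 2α = 48.46°  →  invalid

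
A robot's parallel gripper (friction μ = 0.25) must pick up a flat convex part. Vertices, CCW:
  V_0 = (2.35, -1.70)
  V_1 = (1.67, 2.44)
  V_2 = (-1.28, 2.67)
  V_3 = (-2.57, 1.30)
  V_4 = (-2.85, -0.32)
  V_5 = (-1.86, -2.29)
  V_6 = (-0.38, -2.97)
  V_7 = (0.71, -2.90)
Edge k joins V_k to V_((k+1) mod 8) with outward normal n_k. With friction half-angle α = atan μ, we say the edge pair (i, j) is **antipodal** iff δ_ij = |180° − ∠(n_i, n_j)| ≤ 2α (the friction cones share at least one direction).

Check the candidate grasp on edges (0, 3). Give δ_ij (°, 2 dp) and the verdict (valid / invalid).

α = atan 0.25 = 14.04°;  2α = 28.07°
edge 0: e_0 = (-0.68, +4.14);  n_0 = (+0.9868, +0.1621)
edge 3: e_3 = (-0.28, -1.62);  n_3 = (-0.9854, +0.1703)
∠(n_0, n_3) = 160.87°
δ = |180° − 160.87°| = 19.13°
19.13° ≤ 2α = 28.07°  →  valid

δ = 19.13°, valid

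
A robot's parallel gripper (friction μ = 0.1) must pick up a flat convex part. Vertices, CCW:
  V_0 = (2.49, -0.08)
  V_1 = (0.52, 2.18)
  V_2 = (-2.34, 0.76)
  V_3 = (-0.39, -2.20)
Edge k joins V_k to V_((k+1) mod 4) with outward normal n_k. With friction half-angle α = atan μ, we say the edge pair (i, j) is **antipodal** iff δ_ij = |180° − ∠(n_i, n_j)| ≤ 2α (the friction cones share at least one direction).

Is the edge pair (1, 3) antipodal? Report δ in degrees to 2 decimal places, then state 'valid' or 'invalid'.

α = atan 0.1 = 5.71°;  2α = 11.42°
edge 1: e_1 = (-2.86, -1.42);  n_1 = (-0.4447, +0.8957)
edge 3: e_3 = (+2.88, +2.12);  n_3 = (+0.5928, -0.8053)
∠(n_1, n_3) = 170.05°
δ = |180° − 170.05°| = 9.95°
9.95° ≤ 2α = 11.42°  →  valid

δ = 9.95°, valid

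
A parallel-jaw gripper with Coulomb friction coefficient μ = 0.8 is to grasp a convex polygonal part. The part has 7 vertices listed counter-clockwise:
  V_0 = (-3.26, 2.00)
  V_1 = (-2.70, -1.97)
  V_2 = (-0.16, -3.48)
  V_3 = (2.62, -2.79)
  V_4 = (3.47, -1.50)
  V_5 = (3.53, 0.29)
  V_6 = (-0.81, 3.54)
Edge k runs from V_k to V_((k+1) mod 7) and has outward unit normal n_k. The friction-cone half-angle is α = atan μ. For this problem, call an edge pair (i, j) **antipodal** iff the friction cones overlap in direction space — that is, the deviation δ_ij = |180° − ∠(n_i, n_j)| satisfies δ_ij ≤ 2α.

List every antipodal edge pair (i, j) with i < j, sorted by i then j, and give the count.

count = 10; pairs: (0,3), (0,4), (0,5), (1,4), (1,5), (1,6), (2,5), (2,6), (3,6), (4,6)

α = atan 0.8 = 38.66°;  2α = 77.32°
n_0 = (-0.9902, -0.1397)
n_1 = (-0.5110, -0.8596)
n_2 = (+0.2409, -0.9706)
n_3 = (+0.8350, -0.5502)
n_4 = (+0.9994, -0.0335)
n_5 = (+0.5994, +0.8004)
n_6 = (-0.5322, +0.8466)
  (0,1): δ = 128.76°  ·
  (0,2): δ = 84.09°  ·
  (0,3): δ = 41.41°  ✓
  (0,4): δ = 9.95°  ✓
  (0,5): δ = 45.14°  ✓
  (0,6): δ = 114.12°  ·
  (1,2): δ = 135.33°  ·
  (1,3): δ = 92.65°  ·
  (1,4): δ = 61.19°  ✓
  (1,5): δ = 6.10°  ✓
  (1,6): δ = 62.88°  ✓
  (2,3): δ = 137.32°  ·
  (2,4): δ = 105.86°  ·
  (2,5): δ = 50.77°  ✓
  (2,6): δ = 18.21°  ✓
  (3,4): δ = 148.54°  ·
  (3,5): δ = 93.45°  ·
  (3,6): δ = 24.47°  ✓
  (4,5): δ = 124.91°  ·
  (4,6): δ = 55.93°  ✓
  (5,6): δ = 111.02°  ·
antipodal pairs: 10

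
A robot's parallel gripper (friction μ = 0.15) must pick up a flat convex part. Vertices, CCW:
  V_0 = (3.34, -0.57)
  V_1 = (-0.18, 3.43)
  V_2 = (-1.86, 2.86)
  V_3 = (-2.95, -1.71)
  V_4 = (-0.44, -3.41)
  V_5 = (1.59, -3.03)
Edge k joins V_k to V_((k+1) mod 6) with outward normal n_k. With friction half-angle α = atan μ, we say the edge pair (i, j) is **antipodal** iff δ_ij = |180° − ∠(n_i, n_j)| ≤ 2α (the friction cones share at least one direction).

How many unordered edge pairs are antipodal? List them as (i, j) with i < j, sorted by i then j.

α = atan 0.15 = 8.53°;  2α = 17.06°
n_0 = (+0.7507, +0.6606)
n_1 = (-0.3213, +0.9470)
n_2 = (-0.9727, +0.2320)
n_3 = (-0.5608, -0.8280)
n_4 = (+0.1840, -0.9829)
n_5 = (+0.8149, -0.5797)
  (0,1): δ = 112.61°  ·
  (0,2): δ = 54.76°  ·
  (0,3): δ = 14.54°  ✓
  (0,4): δ = 59.25°  ·
  (0,5): δ = 103.22°  ·
  (1,2): δ = 122.16°  ·
  (1,3): δ = 52.85°  ·
  (1,4): δ = 8.14°  ✓
  (1,5): δ = 35.83°  ·
  (2,3): δ = 110.69°  ·
  (2,4): δ = 65.98°  ·
  (2,5): δ = 22.01°  ·
  (3,4): δ = 135.29°  ·
  (3,5): δ = 91.32°  ·
  (4,5): δ = 136.03°  ·
antipodal pairs: 2

count = 2; pairs: (0,3), (1,4)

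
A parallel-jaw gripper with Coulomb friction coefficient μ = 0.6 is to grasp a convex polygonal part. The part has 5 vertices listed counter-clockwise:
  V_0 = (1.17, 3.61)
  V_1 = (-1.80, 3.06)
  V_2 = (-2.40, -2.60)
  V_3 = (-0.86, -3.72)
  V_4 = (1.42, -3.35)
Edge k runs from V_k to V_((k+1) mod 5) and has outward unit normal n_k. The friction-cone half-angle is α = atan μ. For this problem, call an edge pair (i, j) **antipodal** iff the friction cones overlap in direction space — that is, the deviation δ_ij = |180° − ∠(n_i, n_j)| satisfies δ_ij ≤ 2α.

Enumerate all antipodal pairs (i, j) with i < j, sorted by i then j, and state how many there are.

count = 4; pairs: (0,2), (0,3), (1,4), (2,4)

α = atan 0.6 = 30.96°;  2α = 61.93°
n_0 = (-0.1821, +0.9833)
n_1 = (-0.9944, +0.1054)
n_2 = (-0.5882, -0.8087)
n_3 = (+0.1602, -0.9871)
n_4 = (+0.9994, +0.0359)
  (0,1): δ = 106.54°  ·
  (0,2): δ = 46.52°  ✓
  (0,3): δ = 1.27°  ✓
  (0,4): δ = 81.57°  ·
  (1,2): δ = 119.98°  ·
  (1,3): δ = 74.73°  ·
  (1,4): δ = 8.11°  ✓
  (2,3): δ = 134.75°  ·
  (2,4): δ = 51.92°  ✓
  (3,4): δ = 97.16°  ·
antipodal pairs: 4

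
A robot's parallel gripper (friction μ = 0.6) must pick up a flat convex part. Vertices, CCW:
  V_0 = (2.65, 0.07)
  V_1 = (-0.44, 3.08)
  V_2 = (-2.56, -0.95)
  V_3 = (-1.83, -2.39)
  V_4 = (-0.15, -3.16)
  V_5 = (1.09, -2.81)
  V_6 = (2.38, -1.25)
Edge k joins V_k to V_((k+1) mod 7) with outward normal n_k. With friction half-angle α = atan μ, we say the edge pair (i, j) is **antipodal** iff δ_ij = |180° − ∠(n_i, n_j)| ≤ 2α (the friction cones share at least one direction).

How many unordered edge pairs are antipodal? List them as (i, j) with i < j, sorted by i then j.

α = atan 0.6 = 30.96°;  2α = 61.93°
n_0 = (+0.6978, +0.7163)
n_1 = (-0.8850, +0.4656)
n_2 = (-0.8919, -0.4522)
n_3 = (-0.4167, -0.9091)
n_4 = (+0.2716, -0.9624)
n_5 = (+0.7706, -0.6373)
n_6 = (+0.9797, -0.2004)
  (0,1): δ = 73.50°  ·
  (0,2): δ = 18.87°  ✓
  (0,3): δ = 19.63°  ✓
  (0,4): δ = 60.01°  ✓
  (0,5): δ = 94.66°  ·
  (0,6): δ = 122.69°  ·
  (1,2): δ = 125.37°  ·
  (1,3): δ = 86.88°  ·
  (1,4): δ = 46.49°  ✓
  (1,5): δ = 11.84°  ✓
  (1,6): δ = 16.19°  ✓
  (2,3): δ = 141.51°  ·
  (2,4): δ = 101.12°  ·
  (2,5): δ = 66.47°  ·
  (2,6): δ = 38.44°  ✓
  (3,4): δ = 139.61°  ·
  (3,5): δ = 104.96°  ·
  (3,6): δ = 76.94°  ·
  (4,5): δ = 145.35°  ·
  (4,6): δ = 117.32°  ·
  (5,6): δ = 151.97°  ·
antipodal pairs: 7

count = 7; pairs: (0,2), (0,3), (0,4), (1,4), (1,5), (1,6), (2,6)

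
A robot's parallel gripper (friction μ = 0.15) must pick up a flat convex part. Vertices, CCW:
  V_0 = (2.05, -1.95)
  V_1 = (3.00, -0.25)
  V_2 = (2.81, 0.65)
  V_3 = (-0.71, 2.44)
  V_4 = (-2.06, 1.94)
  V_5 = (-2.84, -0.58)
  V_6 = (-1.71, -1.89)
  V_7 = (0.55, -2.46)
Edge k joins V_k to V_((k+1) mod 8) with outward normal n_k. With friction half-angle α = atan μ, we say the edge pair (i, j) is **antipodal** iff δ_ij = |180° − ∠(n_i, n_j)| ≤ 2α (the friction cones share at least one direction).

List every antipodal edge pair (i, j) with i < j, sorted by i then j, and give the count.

α = atan 0.15 = 8.53°;  2α = 17.06°
n_0 = (+0.8729, -0.4878)
n_1 = (+0.9784, +0.2066)
n_2 = (+0.4533, +0.8914)
n_3 = (-0.3473, +0.9377)
n_4 = (-0.9553, +0.2957)
n_5 = (-0.7572, -0.6532)
n_6 = (-0.2446, -0.9696)
n_7 = (+0.3219, -0.9468)
  (0,1): δ = 138.88°  ·
  (0,2): δ = 87.76°  ·
  (0,3): δ = 40.48°  ·
  (0,4): δ = 12.00°  ✓
  (0,5): δ = 69.98°  ·
  (0,6): δ = 105.04°  ·
  (0,7): δ = 137.98°  ·
  (1,2): δ = 128.88°  ·
  (1,3): δ = 81.60°  ·
  (1,4): δ = 29.12°  ·
  (1,5): δ = 28.86°  ·
  (1,6): δ = 63.92°  ·
  (1,7): δ = 96.86°  ·
  (2,3): δ = 132.72°  ·
  (2,4): δ = 80.24°  ·
  (2,5): δ = 22.26°  ·
  (2,6): δ = 12.80°  ✓
  (2,7): δ = 45.73°  ·
  (3,4): δ = 127.52°  ·
  (3,5): δ = 69.54°  ·
  (3,6): δ = 34.48°  ·
  (3,7): δ = 1.55°  ✓
  (4,5): δ = 122.02°  ·
  (4,6): δ = 86.96°  ·
  (4,7): δ = 54.02°  ·
  (5,6): δ = 144.94°  ·
  (5,7): δ = 112.00°  ·
  (6,7): δ = 147.07°  ·
antipodal pairs: 3

count = 3; pairs: (0,4), (2,6), (3,7)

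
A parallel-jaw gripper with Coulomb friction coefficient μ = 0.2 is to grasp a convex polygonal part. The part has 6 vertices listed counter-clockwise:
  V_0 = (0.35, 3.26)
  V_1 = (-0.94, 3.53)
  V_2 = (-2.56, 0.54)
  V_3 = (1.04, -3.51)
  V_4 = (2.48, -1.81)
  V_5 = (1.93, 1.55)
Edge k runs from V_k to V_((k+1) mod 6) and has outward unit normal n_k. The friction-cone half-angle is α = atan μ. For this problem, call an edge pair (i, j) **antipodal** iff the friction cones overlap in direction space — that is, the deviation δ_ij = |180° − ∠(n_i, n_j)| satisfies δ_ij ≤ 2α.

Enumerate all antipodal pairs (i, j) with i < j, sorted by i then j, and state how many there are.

count = 2; pairs: (1,3), (2,5)

α = atan 0.2 = 11.31°;  2α = 22.62°
n_0 = (+0.2049, +0.9788)
n_1 = (-0.8792, +0.4764)
n_2 = (-0.7474, -0.6644)
n_3 = (+0.7630, -0.6463)
n_4 = (+0.9869, +0.1615)
n_5 = (+0.7345, +0.6786)
  (0,1): δ = 106.63°  ·
  (0,2): δ = 36.54°  ·
  (0,3): δ = 61.55°  ·
  (0,4): δ = 111.12°  ·
  (0,5): δ = 144.56°  ·
  (1,2): δ = 109.92°  ·
  (1,3): δ = 11.82°  ✓
  (1,4): δ = 37.75°  ·
  (1,5): δ = 71.19°  ·
  (2,3): δ = 81.90°  ·
  (2,4): δ = 32.34°  ·
  (2,5): δ = 1.10°  ✓
  (3,4): δ = 130.44°  ·
  (3,5): δ = 97.00°  ·
  (4,5): δ = 146.56°  ·
antipodal pairs: 2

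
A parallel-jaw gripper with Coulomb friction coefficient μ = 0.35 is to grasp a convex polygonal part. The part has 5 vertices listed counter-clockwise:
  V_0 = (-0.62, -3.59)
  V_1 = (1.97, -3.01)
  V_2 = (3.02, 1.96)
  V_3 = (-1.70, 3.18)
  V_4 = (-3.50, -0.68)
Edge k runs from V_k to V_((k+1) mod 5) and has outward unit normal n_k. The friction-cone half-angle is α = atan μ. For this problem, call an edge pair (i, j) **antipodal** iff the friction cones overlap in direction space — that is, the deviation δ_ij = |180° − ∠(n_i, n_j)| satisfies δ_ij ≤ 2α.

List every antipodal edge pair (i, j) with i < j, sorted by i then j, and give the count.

count = 3; pairs: (0,2), (1,3), (2,4)

α = atan 0.35 = 19.29°;  2α = 38.58°
n_0 = (+0.2185, -0.9758)
n_1 = (+0.9784, -0.2067)
n_2 = (+0.2503, +0.9682)
n_3 = (-0.9063, +0.4226)
n_4 = (-0.7108, -0.7034)
  (0,1): δ = 114.55°  ·
  (0,2): δ = 27.11°  ✓
  (0,3): δ = 52.38°  ·
  (0,4): δ = 122.08°  ·
  (1,2): δ = 92.56°  ·
  (1,3): δ = 13.07°  ✓
  (1,4): δ = 56.63°  ·
  (2,3): δ = 100.51°  ·
  (2,4): δ = 30.80°  ✓
  (3,4): δ = 110.30°  ·
antipodal pairs: 3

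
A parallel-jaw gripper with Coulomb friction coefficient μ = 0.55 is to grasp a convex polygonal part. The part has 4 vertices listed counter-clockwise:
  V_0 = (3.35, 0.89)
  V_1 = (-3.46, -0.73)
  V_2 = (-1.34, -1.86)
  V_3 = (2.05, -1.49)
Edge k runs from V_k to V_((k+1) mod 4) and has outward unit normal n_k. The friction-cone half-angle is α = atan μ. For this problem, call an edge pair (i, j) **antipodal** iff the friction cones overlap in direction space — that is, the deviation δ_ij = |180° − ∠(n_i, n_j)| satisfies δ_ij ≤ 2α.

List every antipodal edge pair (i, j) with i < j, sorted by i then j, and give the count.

count = 3; pairs: (0,1), (0,2), (0,3)

α = atan 0.55 = 28.81°;  2α = 57.62°
n_0 = (-0.2314, +0.9729)
n_1 = (-0.4704, -0.8825)
n_2 = (+0.1085, -0.9941)
n_3 = (+0.8776, -0.4794)
  (0,1): δ = 41.44°  ✓
  (0,2): δ = 7.15°  ✓
  (0,3): δ = 47.97°  ✓
  (1,2): δ = 145.71°  ·
  (1,3): δ = 90.59°  ·
  (2,3): δ = 124.87°  ·
antipodal pairs: 3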